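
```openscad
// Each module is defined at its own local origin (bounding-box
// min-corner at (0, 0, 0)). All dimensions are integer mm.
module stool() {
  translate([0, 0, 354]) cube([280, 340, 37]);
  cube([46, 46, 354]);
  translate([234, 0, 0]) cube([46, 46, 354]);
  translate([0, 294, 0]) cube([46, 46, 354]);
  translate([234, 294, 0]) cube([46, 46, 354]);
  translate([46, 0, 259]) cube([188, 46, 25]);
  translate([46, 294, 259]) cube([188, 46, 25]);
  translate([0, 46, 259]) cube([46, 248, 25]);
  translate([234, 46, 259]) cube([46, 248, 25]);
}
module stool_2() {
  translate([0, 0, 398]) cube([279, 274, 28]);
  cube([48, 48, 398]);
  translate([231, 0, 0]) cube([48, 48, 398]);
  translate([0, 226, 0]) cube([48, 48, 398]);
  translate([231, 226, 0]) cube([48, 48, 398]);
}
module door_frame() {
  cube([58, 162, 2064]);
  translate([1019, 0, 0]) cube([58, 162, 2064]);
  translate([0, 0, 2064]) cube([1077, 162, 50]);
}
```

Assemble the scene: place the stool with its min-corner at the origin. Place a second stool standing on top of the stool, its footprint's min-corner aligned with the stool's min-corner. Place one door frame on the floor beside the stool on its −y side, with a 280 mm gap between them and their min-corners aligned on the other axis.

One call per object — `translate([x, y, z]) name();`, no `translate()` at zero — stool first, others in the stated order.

stool();
translate([0, 0, 391]) stool_2();
translate([0, -442, 0]) door_frame();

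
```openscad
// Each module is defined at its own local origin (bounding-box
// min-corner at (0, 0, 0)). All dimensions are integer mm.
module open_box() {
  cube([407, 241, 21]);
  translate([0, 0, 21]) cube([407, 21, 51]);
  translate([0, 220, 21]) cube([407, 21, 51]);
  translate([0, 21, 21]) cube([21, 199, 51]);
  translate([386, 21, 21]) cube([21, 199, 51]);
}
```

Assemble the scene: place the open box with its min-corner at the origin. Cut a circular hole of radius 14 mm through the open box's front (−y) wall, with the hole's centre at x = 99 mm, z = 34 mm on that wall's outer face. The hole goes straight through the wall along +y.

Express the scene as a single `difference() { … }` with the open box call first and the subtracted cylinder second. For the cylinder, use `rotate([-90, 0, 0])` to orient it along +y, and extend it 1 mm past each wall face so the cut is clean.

difference() {
  open_box();
  translate([99, -1, 34]) rotate([-90, 0, 0]) cylinder(h = 23, r = 14);
}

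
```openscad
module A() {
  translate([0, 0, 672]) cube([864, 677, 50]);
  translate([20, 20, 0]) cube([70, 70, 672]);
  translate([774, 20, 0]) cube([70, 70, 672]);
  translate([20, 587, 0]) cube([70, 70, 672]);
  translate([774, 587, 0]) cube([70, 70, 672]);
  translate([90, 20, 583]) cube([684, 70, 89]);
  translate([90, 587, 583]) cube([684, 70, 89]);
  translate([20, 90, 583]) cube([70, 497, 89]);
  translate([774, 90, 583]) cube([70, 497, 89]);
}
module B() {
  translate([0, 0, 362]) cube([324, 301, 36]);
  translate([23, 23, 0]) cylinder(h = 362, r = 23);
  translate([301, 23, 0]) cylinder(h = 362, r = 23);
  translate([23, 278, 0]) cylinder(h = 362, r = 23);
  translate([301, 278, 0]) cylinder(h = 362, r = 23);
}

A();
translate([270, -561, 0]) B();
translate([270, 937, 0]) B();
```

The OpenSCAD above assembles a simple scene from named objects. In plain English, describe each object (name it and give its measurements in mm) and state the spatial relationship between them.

A is a table with a 864×677 mm rectangular top, 50 mm thick, top surface at z = 722 mm, supported by four 70×70 mm square legs, each inset 20 mm from the nearest pair of top edges, running from the floor. Four apron rails, 70 mm thick and 89 mm tall, run between adjacent legs with their top edges flush with the underside of the top and their outer faces flush with the legs' outer faces.

B is a simple wooden stool: a rectangular seat 324 mm (x) by 301 mm (y), 36 mm thick, top face at z = 398 mm, on four round legs, each 46 mm in diameter. The legs rest on z = 0, each leg's axis is inset half a diameter from the nearest pair of seat edges (so the leg's bounding box is flush with the corner).

Two stools sit around the table at the −y, +y sides.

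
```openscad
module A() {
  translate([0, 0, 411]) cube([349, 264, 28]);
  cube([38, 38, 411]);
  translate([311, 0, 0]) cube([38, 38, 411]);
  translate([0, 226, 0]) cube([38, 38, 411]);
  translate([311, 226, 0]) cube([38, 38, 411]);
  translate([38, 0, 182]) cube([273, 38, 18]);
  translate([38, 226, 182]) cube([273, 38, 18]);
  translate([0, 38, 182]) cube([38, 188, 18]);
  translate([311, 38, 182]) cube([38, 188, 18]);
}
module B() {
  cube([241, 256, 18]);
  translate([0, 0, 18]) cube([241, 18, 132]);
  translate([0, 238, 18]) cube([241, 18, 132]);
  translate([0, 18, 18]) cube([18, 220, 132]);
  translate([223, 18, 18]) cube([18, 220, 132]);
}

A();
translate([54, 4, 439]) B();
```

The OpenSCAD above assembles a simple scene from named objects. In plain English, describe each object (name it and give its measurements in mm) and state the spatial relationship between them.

A is a simple wooden stool: a rectangular seat 349 mm (x) by 264 mm (y), 28 mm thick, top face at z = 439 mm, on four square legs, each 38×38 mm in cross-section. The legs rest on z = 0, each flush with a corner of the seat. Four stretchers, 38 mm wide and 18 mm tall, connect adjacent legs with their undersides at z = 182 mm, each running between the inner faces of the legs it joins and aligned with the legs' outer faces on the other axis.

B is an open storage box with external size 241×256×150 mm and wall thickness 18 mm (the base is also 18 mm thick). The base covers the whole footprint; the four walls stand on the base, with the y-facing walls full-width and the x-facing walls fitting between their inner faces.

The open box is on top of the stool, centred.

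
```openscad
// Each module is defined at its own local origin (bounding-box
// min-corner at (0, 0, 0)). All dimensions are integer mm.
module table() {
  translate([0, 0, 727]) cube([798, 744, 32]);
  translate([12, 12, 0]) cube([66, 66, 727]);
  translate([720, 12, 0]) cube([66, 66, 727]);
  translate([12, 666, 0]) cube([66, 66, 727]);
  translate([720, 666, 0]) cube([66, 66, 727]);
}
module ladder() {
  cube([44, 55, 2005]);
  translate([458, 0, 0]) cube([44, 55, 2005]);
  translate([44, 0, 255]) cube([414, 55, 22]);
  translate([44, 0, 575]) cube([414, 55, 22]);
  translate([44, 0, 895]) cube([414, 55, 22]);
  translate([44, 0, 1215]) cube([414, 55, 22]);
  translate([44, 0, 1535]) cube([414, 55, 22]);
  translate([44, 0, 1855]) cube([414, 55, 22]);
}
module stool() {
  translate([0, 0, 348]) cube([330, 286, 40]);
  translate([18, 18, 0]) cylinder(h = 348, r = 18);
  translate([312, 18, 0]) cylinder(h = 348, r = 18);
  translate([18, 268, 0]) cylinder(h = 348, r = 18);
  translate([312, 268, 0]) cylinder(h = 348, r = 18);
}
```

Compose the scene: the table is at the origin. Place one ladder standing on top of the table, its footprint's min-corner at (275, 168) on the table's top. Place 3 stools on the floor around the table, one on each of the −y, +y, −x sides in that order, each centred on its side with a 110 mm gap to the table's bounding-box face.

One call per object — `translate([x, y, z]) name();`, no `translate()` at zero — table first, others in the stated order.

table();
translate([275, 168, 759]) ladder();
translate([234, -396, 0]) stool();
translate([234, 854, 0]) stool();
translate([-440, 229, 0]) stool();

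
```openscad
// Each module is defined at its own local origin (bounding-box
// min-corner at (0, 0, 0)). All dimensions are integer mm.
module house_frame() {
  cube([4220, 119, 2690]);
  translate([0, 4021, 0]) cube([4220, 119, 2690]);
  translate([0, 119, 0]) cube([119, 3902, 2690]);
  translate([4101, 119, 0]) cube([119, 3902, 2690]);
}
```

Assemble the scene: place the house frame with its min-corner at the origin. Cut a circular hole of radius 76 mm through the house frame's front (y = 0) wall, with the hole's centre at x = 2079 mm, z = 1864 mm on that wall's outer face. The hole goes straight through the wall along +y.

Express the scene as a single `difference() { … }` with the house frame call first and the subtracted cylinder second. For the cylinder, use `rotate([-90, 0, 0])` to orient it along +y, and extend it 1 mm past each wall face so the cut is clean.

difference() {
  house_frame();
  translate([2079, -1, 1864]) rotate([-90, 0, 0]) cylinder(h = 121, r = 76);
}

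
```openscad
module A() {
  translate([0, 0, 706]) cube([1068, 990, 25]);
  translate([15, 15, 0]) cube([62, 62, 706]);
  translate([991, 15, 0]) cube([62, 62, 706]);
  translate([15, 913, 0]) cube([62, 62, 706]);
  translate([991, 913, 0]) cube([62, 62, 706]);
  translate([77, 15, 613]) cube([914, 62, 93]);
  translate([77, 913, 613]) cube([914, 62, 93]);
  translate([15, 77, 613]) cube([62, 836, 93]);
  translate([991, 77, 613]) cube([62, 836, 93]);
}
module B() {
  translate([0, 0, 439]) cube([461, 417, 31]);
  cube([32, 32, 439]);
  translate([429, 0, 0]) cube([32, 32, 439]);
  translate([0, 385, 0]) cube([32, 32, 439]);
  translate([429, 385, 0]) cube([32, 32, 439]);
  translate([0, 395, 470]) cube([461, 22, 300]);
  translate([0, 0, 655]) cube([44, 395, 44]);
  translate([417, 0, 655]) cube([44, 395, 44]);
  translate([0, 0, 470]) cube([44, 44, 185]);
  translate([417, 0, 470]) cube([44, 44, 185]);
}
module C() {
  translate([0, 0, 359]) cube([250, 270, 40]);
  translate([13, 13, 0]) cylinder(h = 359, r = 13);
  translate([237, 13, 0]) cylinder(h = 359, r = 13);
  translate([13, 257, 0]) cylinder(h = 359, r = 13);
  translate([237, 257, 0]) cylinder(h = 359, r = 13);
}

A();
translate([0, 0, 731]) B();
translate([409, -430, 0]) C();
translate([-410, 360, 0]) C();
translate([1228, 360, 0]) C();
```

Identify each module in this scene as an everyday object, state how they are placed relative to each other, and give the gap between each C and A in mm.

Each stool's nearest face is 160 mm from the table's bounding box.

A is a table. B is a chair. C is a stool. The chair is on top of the table. Three stools sit around the table at the −y, −x, +x sides. The gap between each stool and the table is 160 mm.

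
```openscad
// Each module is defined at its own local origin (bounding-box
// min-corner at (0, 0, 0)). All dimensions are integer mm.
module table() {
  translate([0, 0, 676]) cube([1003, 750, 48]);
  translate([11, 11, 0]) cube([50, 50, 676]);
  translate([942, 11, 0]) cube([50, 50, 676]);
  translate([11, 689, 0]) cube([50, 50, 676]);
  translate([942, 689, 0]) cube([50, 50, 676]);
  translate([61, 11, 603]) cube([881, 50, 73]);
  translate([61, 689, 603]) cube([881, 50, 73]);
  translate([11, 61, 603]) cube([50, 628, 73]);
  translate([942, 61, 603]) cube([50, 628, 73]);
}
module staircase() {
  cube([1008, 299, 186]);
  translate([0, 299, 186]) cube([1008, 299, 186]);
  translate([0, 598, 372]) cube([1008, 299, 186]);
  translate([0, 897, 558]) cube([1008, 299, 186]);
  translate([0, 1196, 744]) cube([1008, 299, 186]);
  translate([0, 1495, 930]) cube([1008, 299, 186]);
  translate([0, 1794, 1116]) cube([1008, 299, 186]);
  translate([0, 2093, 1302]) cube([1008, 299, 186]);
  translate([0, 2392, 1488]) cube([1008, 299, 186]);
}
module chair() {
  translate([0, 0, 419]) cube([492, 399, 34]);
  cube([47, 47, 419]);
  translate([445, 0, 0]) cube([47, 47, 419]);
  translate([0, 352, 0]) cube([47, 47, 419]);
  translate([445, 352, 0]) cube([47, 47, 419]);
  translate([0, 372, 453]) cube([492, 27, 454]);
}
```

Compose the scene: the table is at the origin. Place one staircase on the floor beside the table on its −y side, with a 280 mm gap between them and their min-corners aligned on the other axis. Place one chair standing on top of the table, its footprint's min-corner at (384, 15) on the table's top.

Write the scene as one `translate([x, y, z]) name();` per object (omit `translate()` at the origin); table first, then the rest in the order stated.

table();
translate([0, -2971, 0]) staircase();
translate([384, 15, 724]) chair();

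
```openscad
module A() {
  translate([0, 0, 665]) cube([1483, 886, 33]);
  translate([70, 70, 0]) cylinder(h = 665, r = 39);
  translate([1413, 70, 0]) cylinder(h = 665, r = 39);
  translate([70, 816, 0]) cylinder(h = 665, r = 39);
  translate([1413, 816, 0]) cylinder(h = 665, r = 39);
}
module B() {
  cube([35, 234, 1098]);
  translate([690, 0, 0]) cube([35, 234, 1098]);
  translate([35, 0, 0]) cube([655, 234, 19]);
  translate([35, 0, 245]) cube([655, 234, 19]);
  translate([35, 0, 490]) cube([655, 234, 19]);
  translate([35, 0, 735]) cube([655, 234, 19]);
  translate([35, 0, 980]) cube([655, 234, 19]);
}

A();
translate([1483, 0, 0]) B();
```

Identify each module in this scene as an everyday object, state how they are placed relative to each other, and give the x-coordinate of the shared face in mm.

The table's +x face and the bookshelf's −x face are both at x = 1483 mm.

A is a table. B is a bookshelf. The bookshelf is against the table's +x side, with their −y faces flush. The x-coordinate of the shared face is 1483 mm.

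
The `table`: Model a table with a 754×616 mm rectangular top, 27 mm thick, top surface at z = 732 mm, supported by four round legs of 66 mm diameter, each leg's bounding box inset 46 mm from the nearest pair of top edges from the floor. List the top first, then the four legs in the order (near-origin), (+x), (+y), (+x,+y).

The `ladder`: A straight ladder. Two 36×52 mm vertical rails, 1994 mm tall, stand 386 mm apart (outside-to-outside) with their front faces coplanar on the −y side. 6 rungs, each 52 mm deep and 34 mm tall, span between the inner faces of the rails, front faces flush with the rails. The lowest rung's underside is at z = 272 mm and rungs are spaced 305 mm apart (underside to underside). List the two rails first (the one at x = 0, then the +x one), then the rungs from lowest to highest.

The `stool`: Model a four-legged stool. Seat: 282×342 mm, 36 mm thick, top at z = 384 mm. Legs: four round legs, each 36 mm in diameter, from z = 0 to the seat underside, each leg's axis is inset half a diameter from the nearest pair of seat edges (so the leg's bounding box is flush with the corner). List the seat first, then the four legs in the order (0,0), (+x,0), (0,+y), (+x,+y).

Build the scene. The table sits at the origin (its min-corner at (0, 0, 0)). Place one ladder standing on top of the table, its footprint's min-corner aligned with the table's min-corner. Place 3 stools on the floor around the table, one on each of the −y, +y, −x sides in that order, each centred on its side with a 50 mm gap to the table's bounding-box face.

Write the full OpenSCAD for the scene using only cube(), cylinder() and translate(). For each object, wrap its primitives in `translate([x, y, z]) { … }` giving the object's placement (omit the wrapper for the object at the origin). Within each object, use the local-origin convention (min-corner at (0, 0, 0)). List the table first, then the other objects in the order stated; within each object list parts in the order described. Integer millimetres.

translate([0, 0, 705]) cube([754, 616, 27]);
translate([79, 79, 0]) cylinder(h = 705, r = 33);
translate([675, 79, 0]) cylinder(h = 705, r = 33);
translate([79, 537, 0]) cylinder(h = 705, r = 33);
translate([675, 537, 0]) cylinder(h = 705, r = 33);
translate([0, 0, 732]) {
  cube([36, 52, 1994]);
  translate([350, 0, 0]) cube([36, 52, 1994]);
  translate([36, 0, 272]) cube([314, 52, 34]);
  translate([36, 0, 577]) cube([314, 52, 34]);
  translate([36, 0, 882]) cube([314, 52, 34]);
  translate([36, 0, 1187]) cube([314, 52, 34]);
  translate([36, 0, 1492]) cube([314, 52, 34]);
  translate([36, 0, 1797]) cube([314, 52, 34]);
}
translate([236, -392, 0]) {
  translate([0, 0, 348]) cube([282, 342, 36]);
  translate([18, 18, 0]) cylinder(h = 348, r = 18);
  translate([264, 18, 0]) cylinder(h = 348, r = 18);
  translate([18, 324, 0]) cylinder(h = 348, r = 18);
  translate([264, 324, 0]) cylinder(h = 348, r = 18);
}
translate([236, 666, 0]) {
  translate([0, 0, 348]) cube([282, 342, 36]);
  translate([18, 18, 0]) cylinder(h = 348, r = 18);
  translate([264, 18, 0]) cylinder(h = 348, r = 18);
  translate([18, 324, 0]) cylinder(h = 348, r = 18);
  translate([264, 324, 0]) cylinder(h = 348, r = 18);
}
translate([-332, 137, 0]) {
  translate([0, 0, 348]) cube([282, 342, 36]);
  translate([18, 18, 0]) cylinder(h = 348, r = 18);
  translate([264, 18, 0]) cylinder(h = 348, r = 18);
  translate([18, 324, 0]) cylinder(h = 348, r = 18);
  translate([264, 324, 0]) cylinder(h = 348, r = 18);
}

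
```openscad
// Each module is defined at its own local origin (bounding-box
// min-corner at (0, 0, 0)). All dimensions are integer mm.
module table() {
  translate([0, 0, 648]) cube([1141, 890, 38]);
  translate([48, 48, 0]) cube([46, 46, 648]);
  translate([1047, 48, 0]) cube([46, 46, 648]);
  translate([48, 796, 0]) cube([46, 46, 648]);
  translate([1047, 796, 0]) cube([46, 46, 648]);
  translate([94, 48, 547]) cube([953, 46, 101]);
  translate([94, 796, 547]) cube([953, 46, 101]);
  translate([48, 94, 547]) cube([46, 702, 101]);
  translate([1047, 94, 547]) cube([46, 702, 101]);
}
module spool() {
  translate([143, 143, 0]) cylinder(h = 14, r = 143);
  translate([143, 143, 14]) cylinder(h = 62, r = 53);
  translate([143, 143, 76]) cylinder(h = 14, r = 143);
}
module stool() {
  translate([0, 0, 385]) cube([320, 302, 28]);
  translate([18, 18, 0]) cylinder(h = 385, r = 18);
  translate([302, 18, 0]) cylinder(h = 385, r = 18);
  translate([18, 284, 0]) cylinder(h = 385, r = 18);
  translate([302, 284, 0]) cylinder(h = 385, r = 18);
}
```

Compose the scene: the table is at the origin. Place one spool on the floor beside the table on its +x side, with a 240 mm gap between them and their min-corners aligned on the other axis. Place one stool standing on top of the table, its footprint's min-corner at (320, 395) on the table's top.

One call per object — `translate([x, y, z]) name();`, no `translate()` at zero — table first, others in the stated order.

table();
translate([1381, 0, 0]) spool();
translate([320, 395, 686]) stool();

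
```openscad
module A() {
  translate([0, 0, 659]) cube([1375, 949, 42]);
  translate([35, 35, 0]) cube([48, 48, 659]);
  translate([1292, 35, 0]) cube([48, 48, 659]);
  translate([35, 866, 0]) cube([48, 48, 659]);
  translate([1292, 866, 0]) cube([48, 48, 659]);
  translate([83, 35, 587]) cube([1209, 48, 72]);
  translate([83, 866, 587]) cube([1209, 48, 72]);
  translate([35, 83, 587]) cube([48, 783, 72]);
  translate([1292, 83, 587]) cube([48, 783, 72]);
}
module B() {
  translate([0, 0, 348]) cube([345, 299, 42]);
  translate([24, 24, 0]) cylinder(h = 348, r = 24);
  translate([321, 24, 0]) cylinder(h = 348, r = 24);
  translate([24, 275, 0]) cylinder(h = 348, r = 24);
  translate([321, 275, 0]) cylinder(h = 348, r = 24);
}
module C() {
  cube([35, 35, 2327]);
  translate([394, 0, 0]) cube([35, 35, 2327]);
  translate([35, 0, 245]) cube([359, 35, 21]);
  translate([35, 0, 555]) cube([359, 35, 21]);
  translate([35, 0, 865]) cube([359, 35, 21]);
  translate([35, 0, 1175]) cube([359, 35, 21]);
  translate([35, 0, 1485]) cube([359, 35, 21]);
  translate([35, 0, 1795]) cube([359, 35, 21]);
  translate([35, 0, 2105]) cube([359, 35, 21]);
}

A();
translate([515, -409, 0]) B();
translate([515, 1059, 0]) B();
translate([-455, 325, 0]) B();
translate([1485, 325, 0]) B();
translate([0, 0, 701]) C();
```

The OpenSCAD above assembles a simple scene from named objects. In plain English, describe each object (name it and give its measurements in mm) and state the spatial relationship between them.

A is a table with a 1375×949 mm rectangular top, 42 mm thick, top surface at z = 701 mm, supported by four 48×48 mm square legs, each inset 35 mm from the nearest pair of top edges, running from the floor. Four apron rails, 48 mm thick and 72 mm tall, run between adjacent legs with their top edges flush with the underside of the top and their outer faces flush with the legs' outer faces.

B is a four-legged stool. The seat is 345×299 mm, 42 mm thick, top at z = 390 mm. It stands on four round legs, each 48 mm in diameter, from z = 0 to the seat underside, each leg's axis is inset half a diameter from the nearest pair of seat edges (so the leg's bounding box is flush with the corner).

C is a wooden ladder with two side rails of 35×35 mm section and 2327 mm height, set 429 mm apart overall. Between them run 7 rectangular rungs (35 mm deep, 21 mm thick), front faces flush with the rails' −y face. The bottom of the first rung is 245 mm above the floor and each subsequent rung is 310 mm higher than the one below.

Four stools sit around the table at the −y, +y, −x, +x sides. The ladder is on top of the table.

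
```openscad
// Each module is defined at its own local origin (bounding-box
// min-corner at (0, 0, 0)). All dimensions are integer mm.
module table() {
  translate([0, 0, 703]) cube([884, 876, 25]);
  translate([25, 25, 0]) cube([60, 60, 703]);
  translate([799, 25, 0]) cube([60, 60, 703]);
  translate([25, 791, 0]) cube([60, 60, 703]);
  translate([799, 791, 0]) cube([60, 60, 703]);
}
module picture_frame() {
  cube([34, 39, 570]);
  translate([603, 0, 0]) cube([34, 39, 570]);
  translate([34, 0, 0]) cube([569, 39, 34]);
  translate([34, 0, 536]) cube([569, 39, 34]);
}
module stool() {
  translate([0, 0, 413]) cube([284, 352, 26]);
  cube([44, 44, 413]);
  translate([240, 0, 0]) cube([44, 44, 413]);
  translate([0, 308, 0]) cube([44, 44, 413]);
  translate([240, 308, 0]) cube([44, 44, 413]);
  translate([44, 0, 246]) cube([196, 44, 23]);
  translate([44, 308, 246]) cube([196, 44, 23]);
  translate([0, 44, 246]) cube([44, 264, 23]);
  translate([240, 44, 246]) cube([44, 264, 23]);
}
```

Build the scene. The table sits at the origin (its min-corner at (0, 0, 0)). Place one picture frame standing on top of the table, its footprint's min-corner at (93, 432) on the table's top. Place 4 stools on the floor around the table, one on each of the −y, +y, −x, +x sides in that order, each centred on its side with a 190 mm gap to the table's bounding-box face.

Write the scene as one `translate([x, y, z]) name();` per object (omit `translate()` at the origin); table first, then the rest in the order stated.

table();
translate([93, 432, 728]) picture_frame();
translate([300, -542, 0]) stool();
translate([300, 1066, 0]) stool();
translate([-474, 262, 0]) stool();
translate([1074, 262, 0]) stool();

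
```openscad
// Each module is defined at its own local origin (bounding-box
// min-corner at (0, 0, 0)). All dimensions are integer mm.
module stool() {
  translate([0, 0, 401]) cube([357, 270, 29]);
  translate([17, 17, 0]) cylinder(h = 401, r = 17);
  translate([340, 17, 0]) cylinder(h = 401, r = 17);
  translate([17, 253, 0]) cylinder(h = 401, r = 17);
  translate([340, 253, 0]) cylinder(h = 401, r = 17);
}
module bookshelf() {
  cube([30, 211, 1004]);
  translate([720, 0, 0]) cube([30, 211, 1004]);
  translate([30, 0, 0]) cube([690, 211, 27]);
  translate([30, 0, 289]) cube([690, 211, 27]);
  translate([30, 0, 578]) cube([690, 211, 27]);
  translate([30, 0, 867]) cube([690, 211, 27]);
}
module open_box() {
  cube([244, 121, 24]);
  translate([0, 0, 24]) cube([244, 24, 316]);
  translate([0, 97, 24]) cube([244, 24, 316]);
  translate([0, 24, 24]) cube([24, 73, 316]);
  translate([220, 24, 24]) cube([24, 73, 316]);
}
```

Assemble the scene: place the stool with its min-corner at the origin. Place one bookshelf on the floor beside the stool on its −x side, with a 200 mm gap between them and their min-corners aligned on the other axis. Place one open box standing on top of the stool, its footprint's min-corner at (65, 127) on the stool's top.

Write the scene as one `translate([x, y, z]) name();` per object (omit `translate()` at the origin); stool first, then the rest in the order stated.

stool();
translate([-950, 0, 0]) bookshelf();
translate([65, 127, 430]) open_box();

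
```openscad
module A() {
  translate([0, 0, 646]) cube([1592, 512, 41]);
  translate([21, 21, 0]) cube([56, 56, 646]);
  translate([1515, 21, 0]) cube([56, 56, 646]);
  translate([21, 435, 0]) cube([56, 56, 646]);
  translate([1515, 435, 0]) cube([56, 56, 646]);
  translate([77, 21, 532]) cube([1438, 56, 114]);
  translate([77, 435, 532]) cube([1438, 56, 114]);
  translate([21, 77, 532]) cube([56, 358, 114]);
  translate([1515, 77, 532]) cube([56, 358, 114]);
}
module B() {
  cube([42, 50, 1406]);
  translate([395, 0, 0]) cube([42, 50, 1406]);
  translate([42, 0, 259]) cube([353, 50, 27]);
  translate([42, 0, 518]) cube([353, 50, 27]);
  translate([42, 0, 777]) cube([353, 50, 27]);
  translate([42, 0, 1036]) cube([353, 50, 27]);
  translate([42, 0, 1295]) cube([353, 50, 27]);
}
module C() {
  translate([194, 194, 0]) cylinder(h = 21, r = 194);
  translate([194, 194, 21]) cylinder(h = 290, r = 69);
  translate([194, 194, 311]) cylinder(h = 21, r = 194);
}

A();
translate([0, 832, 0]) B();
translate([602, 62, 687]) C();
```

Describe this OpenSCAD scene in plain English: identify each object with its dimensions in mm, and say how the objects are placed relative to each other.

A is a table: top 1592 mm (x) × 512 mm (y), 41 mm thick, upper face at z = 687 mm, on four 56×56 mm square legs, each inset 21 mm from the nearest pair of top edges, running from z = 0 to the bottom of the top. Four apron rails, 56 mm thick and 114 mm tall, run between adjacent legs with their top edges flush with the underside of the top and their outer faces flush with the legs' outer faces.

B is a wooden ladder with two side rails of 42×50 mm section and 1406 mm height, set 437 mm apart overall. Between them run 5 rectangular rungs (50 mm deep, 27 mm thick), front faces flush with the rails' −y face. The bottom of the first rung is 259 mm above the floor and each subsequent rung is 259 mm higher than the one below.

C is a spool: two coaxial disc flanges of radius 194 mm and thickness 21 mm, joined by a core cylinder of radius 69 mm and height 290 mm. The lower flange rests on z = 0 and the three cylinders share a vertical axis.

The ladder is on the floor beside the table on its +y side. The spool is on top of the table, centred.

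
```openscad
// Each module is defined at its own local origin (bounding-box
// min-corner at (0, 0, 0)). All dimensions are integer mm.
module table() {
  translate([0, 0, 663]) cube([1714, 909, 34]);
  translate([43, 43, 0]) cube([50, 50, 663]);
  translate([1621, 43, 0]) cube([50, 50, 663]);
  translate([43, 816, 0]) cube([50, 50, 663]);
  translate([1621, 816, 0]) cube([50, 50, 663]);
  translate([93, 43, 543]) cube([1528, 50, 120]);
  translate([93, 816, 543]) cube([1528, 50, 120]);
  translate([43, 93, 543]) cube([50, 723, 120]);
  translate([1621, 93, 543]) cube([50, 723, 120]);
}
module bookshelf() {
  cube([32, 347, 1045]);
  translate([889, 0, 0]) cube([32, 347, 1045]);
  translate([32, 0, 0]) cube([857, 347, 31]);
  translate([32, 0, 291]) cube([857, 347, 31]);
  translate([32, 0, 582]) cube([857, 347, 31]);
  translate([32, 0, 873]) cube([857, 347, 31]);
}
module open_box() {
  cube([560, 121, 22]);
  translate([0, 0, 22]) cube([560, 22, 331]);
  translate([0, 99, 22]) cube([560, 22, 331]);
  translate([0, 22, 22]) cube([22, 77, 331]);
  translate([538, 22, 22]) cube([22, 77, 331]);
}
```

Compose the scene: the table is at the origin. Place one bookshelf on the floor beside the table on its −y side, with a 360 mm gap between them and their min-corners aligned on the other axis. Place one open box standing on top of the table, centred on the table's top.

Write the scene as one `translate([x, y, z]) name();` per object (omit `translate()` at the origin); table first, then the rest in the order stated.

table();
translate([0, -707, 0]) bookshelf();
translate([577, 394, 697]) open_box();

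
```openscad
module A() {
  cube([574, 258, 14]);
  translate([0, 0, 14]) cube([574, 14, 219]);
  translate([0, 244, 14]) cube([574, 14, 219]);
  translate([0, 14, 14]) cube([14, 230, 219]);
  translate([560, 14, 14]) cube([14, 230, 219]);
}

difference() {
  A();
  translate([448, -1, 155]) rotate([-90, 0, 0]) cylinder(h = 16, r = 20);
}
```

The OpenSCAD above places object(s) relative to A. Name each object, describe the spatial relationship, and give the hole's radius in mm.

The subtracted cylinder has r = 20 mm.

A is an open box. The open box has a circular hole through its front wall. The hole's radius is 20 mm.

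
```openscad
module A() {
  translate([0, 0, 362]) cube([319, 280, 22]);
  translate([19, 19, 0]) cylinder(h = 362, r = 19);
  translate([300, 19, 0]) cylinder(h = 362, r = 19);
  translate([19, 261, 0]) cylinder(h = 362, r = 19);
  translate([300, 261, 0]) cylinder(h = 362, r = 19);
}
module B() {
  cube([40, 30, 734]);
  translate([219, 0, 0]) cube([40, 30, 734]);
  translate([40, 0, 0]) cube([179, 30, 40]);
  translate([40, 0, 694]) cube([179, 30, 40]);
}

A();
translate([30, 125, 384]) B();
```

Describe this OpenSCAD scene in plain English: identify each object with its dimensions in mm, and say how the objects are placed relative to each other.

A is a four-legged stool. The seat is 319×280 mm, 22 mm thick, top at z = 384 mm. It stands on four round legs, each 38 mm in diameter, from z = 0 to the seat underside, each leg's axis is inset half a diameter from the nearest pair of seat edges (so the leg's bounding box is flush with the corner).

B is a picture frame with a 179×654 mm rectangular opening (x by z) and a uniform 40 mm border on every side. Frame depth is 30 mm along y. It is built from two vertical stiles running the full outside height and two horizontal rails spanning the gap between the stiles.

The picture frame is on top of the stool, centred.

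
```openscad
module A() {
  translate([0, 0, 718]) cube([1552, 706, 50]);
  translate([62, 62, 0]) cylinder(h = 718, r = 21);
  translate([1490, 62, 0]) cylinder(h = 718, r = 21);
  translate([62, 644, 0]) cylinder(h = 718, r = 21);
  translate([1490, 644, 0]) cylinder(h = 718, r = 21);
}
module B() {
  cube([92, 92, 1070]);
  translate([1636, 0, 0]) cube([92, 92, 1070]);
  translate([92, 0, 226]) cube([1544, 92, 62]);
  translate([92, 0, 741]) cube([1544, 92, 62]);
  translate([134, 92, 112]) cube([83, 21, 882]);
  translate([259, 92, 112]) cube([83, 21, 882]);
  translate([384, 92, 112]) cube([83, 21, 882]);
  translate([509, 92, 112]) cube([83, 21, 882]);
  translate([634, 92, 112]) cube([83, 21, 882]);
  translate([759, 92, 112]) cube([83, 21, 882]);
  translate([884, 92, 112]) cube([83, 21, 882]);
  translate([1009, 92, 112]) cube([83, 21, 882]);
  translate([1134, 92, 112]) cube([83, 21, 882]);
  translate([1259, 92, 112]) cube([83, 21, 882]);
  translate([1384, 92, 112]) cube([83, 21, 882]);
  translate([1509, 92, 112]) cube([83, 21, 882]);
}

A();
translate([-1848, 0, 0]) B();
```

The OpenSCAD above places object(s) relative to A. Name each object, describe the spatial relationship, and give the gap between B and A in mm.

A is a table. B is a fence section. The fence section is on the floor beside the table on its −x side. The gap between the fence section and the table is 120 mm.

The fence section's nearest face is 120 mm from the table's −x face.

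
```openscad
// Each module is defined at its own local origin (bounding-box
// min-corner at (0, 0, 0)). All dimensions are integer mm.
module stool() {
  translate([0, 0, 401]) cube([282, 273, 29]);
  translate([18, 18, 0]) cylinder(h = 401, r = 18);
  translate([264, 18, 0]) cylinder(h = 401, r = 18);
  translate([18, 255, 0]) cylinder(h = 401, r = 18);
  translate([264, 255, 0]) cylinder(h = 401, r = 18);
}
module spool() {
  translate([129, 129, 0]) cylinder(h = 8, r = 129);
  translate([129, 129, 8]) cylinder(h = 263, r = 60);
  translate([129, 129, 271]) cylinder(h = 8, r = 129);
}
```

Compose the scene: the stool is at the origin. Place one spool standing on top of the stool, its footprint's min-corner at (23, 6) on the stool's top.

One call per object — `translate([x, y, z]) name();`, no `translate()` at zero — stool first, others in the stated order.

stool();
translate([23, 6, 430]) spool();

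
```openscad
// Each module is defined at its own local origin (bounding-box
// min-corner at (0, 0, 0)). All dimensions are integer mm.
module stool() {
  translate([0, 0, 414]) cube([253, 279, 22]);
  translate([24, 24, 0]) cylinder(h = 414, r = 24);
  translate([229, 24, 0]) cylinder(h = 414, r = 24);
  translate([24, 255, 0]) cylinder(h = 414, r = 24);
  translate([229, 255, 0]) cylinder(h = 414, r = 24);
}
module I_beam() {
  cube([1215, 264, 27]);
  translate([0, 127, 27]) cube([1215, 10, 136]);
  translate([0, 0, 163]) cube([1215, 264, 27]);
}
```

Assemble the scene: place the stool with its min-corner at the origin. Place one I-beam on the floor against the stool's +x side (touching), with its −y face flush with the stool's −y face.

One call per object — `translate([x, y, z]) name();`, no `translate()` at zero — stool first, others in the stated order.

stool();
translate([253, 0, 0]) I_beam();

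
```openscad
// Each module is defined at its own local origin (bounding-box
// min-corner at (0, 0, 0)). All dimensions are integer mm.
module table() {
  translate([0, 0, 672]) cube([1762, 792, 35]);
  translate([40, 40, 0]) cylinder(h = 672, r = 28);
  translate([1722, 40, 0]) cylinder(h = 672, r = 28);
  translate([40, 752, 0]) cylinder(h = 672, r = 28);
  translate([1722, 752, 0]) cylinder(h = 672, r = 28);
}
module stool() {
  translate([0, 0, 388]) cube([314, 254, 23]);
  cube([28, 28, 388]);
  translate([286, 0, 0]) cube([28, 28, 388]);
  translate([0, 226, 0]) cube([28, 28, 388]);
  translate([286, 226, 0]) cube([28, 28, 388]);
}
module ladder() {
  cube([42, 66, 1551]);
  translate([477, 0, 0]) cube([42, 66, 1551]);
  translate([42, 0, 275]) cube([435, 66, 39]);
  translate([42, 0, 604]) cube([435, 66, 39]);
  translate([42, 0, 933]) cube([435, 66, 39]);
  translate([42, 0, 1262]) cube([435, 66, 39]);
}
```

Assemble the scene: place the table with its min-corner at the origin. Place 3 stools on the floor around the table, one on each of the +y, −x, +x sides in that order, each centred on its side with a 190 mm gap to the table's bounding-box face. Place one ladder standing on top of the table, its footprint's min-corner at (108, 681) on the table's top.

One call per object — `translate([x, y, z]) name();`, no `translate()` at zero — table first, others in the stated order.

table();
translate([724, 982, 0]) stool();
translate([-504, 269, 0]) stool();
translate([1952, 269, 0]) stool();
translate([108, 681, 707]) ladder();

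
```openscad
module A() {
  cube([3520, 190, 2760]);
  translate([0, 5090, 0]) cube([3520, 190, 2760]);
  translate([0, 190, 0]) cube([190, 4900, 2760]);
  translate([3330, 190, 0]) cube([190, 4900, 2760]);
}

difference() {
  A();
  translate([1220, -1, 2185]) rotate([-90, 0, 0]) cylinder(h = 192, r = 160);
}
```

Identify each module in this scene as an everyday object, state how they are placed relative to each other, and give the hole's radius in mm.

The subtracted cylinder has r = 160 mm.

A is a house frame. The house frame has a circular hole through its front wall. The hole's radius is 160 mm.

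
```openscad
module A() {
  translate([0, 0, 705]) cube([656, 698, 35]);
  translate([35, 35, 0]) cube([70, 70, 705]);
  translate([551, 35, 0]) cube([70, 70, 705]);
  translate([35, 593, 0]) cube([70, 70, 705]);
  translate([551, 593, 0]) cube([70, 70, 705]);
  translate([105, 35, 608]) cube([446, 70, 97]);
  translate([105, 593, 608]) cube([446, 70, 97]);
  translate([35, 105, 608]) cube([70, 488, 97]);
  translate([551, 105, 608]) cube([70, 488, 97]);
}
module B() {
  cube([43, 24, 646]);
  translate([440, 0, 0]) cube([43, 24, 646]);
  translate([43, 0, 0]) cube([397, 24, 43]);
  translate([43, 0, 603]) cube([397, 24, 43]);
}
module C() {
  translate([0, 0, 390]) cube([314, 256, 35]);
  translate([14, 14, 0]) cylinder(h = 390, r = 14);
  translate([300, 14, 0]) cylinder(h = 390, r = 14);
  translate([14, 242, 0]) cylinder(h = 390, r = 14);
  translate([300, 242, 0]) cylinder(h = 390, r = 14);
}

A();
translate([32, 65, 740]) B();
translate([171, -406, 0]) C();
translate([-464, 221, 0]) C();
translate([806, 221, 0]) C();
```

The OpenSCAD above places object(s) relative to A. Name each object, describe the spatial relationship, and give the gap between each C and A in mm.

Each stool's nearest face is 150 mm from the table's bounding box.

A is a table. B is a picture frame. C is a stool. The picture frame is on top of the table. Three stools sit around the table at the −y, −x, +x sides. The gap between each stool and the table is 150 mm.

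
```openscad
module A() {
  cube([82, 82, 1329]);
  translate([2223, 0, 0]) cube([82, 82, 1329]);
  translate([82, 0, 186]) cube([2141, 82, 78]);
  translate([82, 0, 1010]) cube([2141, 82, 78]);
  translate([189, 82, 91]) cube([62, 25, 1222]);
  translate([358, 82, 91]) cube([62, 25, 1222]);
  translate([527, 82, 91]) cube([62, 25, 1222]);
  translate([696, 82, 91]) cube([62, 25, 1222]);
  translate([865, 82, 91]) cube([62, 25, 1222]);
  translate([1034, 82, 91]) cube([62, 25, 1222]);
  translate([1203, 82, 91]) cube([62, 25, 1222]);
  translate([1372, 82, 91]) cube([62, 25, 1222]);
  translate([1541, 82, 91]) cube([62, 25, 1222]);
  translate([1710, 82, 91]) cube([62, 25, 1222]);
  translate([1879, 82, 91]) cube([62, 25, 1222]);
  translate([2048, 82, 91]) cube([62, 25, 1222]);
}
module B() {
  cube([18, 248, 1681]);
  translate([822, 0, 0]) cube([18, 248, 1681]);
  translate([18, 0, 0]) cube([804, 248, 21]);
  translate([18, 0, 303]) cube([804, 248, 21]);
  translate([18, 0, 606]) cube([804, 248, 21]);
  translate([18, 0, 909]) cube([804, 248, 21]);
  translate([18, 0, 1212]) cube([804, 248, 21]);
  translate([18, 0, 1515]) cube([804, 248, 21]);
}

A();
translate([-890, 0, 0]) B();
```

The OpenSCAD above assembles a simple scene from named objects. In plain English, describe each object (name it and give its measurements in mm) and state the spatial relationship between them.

A is a fence section. Two 82×82 mm posts, 1329 mm tall, stand on the floor with a clear span of 2141 mm between their inner faces. Two horizontal rails of 82×78 mm section span the gap between the posts with their undersides at z = 186 mm and z = 1010 mm, flush with the posts' −y face. 12 pickets, each 62 mm wide, 25 mm thick and 1222 mm tall, are fixed to the +y face of the rails with their bottoms at z = 91 mm, evenly spaced across the span with equal gaps (rounded down to the nearest mm) at the −x end and between each pair — any rounding remainder accumulates at the +x end.

B is a bookshelf 840 mm wide overall, 248 mm deep and 1681 mm tall. The two sides are 18 mm thick vertical panels. 6 horizontal shelves of 21 mm thickness span between the inner faces of the sides; the lowest shelf sits on the floor and shelves are stacked with a clear vertical gap of 282 mm between each pair.

The bookshelf is on the floor beside the fence section on its −x side.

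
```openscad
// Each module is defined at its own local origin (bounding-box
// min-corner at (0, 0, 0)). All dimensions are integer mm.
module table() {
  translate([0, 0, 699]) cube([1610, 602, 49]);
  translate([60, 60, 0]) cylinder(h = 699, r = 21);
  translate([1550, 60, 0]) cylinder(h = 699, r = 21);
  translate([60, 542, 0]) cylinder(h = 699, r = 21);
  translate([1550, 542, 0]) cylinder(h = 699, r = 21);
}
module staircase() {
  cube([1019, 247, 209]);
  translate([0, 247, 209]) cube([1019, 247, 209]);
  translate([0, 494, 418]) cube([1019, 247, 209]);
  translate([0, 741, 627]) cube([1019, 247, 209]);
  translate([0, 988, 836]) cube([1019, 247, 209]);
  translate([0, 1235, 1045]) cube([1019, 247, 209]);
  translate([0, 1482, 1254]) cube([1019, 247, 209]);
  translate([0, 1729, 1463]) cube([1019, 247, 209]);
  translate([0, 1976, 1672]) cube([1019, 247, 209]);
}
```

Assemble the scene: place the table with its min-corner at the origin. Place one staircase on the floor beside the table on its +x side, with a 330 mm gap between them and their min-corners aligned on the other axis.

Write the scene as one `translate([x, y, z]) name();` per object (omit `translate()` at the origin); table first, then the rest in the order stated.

table();
translate([1940, 0, 0]) staircase();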